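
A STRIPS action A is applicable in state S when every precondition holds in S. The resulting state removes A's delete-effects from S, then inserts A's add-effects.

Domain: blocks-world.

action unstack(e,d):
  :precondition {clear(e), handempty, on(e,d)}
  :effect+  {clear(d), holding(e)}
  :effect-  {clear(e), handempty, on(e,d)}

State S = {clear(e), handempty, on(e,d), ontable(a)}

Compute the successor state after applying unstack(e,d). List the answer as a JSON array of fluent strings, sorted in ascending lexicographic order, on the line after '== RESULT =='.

Progress:
  pre ⊆ S: {clear(e), handempty, on(e,d)} ⊆ S  — applicable
  S \ del = {ontable(a)}
  ∪ add   = {clear(d), holding(e), ontable(a)}

== RESULT ==
["clear(d)", "holding(e)", "ontable(a)"]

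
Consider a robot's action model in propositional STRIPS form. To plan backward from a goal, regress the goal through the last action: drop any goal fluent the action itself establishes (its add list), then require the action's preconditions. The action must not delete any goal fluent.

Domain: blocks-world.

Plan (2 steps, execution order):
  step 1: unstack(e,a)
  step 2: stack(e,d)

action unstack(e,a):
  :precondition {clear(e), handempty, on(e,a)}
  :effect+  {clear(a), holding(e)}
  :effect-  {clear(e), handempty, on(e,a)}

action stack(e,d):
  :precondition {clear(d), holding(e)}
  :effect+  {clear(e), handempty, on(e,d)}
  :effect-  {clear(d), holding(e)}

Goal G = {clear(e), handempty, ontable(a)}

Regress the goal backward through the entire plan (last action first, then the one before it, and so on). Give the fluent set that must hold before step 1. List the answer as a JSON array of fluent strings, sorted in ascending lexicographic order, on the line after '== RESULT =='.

Work backward from the goal:
  through step 2 (stack(e,d)): drop {clear(e), handempty}, keep {ontable(a)}, require {clear(d), holding(e)}
    → {clear(d), holding(e), ontable(a)}
  through step 1 (unstack(e,a)): drop {holding(e)}, keep {clear(d), ontable(a)}, require {clear(e), handempty, on(e,a)}
    → {clear(d), clear(e), handempty, on(e,a), ontable(a)}

== RESULT ==
["clear(d)", "clear(e)", "handempty", "on(e,a)", "ontable(a)"]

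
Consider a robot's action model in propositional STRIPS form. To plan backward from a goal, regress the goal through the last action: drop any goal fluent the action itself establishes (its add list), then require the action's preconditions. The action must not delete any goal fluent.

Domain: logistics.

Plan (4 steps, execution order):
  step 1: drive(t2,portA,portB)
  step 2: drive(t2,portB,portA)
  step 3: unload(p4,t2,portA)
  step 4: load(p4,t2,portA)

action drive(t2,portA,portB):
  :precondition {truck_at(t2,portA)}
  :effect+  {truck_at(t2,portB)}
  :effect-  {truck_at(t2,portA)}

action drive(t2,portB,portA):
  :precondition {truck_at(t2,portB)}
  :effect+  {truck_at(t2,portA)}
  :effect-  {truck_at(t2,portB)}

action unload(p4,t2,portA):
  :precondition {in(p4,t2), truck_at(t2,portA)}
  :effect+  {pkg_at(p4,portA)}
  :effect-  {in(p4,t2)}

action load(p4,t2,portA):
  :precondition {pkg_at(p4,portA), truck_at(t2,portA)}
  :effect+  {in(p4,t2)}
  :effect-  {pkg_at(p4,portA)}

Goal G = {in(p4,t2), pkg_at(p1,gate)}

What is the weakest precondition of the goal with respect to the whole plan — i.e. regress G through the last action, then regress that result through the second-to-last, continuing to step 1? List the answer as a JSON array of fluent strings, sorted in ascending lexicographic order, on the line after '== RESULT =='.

Regress step by step:
  through step 4 (load(p4,t2,portA)): drop {in(p4,t2)}, keep {pkg_at(p1,gate)}, require {pkg_at(p4,portA), truck_at(t2,portA)}
    → {pkg_at(p1,gate), pkg_at(p4,portA), truck_at(t2,portA)}
  through step 3 (unload(p4,t2,portA)): drop {pkg_at(p4,portA)}, keep {pkg_at(p1,gate), truck_at(t2,portA)}, require {in(p4,t2), truck_at(t2,portA)}
    → {in(p4,t2), pkg_at(p1,gate), truck_at(t2,portA)}
  through step 2 (drive(t2,portB,portA)): drop {truck_at(t2,portA)}, keep {in(p4,t2), pkg_at(p1,gate)}, require {truck_at(t2,portB)}
    → {in(p4,t2), pkg_at(p1,gate), truck_at(t2,portB)}
  through step 1 (drive(t2,portA,portB)): drop {truck_at(t2,portB)}, keep {in(p4,t2), pkg_at(p1,gate)}, require {truck_at(t2,portA)}
    → {in(p4,t2), pkg_at(p1,gate), truck_at(t2,portA)}

== RESULT ==
["in(p4,t2)", "pkg_at(p1,gate)", "truck_at(t2,portA)"]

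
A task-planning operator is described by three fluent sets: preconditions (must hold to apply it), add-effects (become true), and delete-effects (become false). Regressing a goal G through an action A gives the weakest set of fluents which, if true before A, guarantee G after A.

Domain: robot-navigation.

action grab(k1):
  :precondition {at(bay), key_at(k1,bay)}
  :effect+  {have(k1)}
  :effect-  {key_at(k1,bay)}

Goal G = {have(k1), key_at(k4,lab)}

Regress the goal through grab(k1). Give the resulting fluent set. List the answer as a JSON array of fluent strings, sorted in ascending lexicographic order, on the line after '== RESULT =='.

Regress:
  G ∩ del = {}  (empty — regression defined)
  G \ add = {have(k1), key_at(k4,lab)} \ {have(k1)} = {key_at(k4,lab)}
  ∪ pre   = {key_at(k4,lab)} ∪ {at(bay), key_at(k1,bay)}
          = {at(bay), key_at(k1,bay), key_at(k4,lab)}

== RESULT ==
["at(bay)", "key_at(k1,bay)", "key_at(k4,lab)"]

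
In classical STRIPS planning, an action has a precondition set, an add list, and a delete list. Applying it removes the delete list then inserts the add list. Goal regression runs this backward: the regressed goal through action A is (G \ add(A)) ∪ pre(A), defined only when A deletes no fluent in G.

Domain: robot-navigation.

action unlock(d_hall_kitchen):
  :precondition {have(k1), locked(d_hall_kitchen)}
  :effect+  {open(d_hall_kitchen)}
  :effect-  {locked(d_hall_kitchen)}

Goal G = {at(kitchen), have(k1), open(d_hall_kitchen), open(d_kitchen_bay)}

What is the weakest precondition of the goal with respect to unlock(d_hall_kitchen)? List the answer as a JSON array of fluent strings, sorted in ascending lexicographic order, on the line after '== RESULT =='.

Regress:
  G ∩ del = {}  (empty — regression defined)
  G \ add = {at(kitchen), have(k1), open(d_hall_kitchen), open(d_kitchen_bay)} \ {open(d_hall_kitchen)} = {at(kitchen), have(k1), open(d_kitchen_bay)}
  ∪ pre   = {at(kitchen), have(k1), open(d_kitchen_bay)} ∪ {have(k1), locked(d_hall_kitchen)}
          = {at(kitchen), have(k1), locked(d_hall_kitchen), open(d_kitchen_bay)}

== RESULT ==
["at(kitchen)", "have(k1)", "locked(d_hall_kitchen)", "open(d_kitchen_bay)"]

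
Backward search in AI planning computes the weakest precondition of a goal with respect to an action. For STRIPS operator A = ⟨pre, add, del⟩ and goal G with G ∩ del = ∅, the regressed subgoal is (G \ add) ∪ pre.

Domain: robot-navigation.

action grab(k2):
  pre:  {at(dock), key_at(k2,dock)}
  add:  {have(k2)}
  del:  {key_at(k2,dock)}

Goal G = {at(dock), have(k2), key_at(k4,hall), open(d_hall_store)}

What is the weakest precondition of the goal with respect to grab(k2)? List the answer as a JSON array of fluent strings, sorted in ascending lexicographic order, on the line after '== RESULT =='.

Compute (G \ add) ∪ pre:
  G ∩ del = {}  (empty — regression defined)
  G \ add = {at(dock), have(k2), key_at(k4,hall), open(d_hall_store)} \ {have(k2)} = {at(dock), key_at(k4,hall), open(d_hall_store)}
  ∪ pre   = {at(dock), key_at(k4,hall), open(d_hall_store)} ∪ {at(dock), key_at(k2,dock)}
          = {at(dock), key_at(k2,dock), key_at(k4,hall), open(d_hall_store)}

== RESULT ==
["at(dock)", "key_at(k2,dock)", "key_at(k4,hall)", "open(d_hall_store)"]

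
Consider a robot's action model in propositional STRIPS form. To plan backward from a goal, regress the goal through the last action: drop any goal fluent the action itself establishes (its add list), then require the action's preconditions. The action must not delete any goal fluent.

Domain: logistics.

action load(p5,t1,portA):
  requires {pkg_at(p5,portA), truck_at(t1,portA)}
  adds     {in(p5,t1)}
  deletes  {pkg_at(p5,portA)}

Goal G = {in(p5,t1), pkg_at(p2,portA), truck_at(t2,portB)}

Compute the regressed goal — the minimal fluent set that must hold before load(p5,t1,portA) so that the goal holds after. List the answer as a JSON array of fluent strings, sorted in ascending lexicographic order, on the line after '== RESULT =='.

Compute (G \ add) ∪ pre:
  G ∩ del = {}  (empty — regression defined)
  G \ add = {in(p5,t1), pkg_at(p2,portA), truck_at(t2,portB)} \ {in(p5,t1)} = {pkg_at(p2,portA), truck_at(t2,portB)}
  ∪ pre   = {pkg_at(p2,portA), truck_at(t2,portB)} ∪ {pkg_at(p5,portA), truck_at(t1,portA)}
          = {pkg_at(p2,portA), pkg_at(p5,portA), truck_at(t1,portA), truck_at(t2,portB)}

== RESULT ==
["pkg_at(p2,portA)", "pkg_at(p5,portA)", "truck_at(t1,portA)", "truck_at(t2,portB)"]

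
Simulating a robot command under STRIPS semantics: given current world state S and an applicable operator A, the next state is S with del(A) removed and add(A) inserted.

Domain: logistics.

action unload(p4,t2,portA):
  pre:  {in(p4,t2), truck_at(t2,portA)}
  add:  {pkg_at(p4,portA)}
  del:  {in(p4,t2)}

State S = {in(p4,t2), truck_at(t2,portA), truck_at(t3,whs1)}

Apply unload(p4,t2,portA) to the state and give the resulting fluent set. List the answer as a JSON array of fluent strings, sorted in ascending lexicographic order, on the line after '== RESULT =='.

Compute (S \ del) ∪ add:
  pre ⊆ S: {in(p4,t2), truck_at(t2,portA)} ⊆ S  — applicable
  S \ del = {truck_at(t2,portA), truck_at(t3,whs1)}
  ∪ add   = {pkg_at(p4,portA), truck_at(t2,portA), truck_at(t3,whs1)}

== RESULT ==
["pkg_at(p4,portA)", "truck_at(t2,portA)", "truck_at(t3,whs1)"]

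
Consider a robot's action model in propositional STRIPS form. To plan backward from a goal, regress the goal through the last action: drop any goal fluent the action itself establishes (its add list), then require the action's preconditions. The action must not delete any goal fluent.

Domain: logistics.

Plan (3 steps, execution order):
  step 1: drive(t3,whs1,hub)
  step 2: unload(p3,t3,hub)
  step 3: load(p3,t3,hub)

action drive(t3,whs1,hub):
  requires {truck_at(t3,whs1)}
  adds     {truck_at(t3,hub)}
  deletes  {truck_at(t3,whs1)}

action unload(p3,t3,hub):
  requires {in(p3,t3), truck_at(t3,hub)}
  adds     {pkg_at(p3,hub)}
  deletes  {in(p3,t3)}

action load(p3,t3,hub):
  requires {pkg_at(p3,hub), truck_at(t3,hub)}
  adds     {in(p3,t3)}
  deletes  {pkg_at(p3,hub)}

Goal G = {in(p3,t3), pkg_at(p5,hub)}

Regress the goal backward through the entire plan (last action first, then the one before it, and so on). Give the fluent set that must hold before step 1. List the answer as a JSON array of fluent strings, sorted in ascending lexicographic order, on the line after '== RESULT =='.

Work backward from the goal:
  through step 3 (load(p3,t3,hub)): drop {in(p3,t3)}, keep {pkg_at(p5,hub)}, require {pkg_at(p3,hub), truck_at(t3,hub)}
    → {pkg_at(p3,hub), pkg_at(p5,hub), truck_at(t3,hub)}
  through step 2 (unload(p3,t3,hub)): drop {pkg_at(p3,hub)}, keep {pkg_at(p5,hub), truck_at(t3,hub)}, require {in(p3,t3), truck_at(t3,hub)}
    → {in(p3,t3), pkg_at(p5,hub), truck_at(t3,hub)}
  through step 1 (drive(t3,whs1,hub)): drop {truck_at(t3,hub)}, keep {in(p3,t3), pkg_at(p5,hub)}, require {truck_at(t3,whs1)}
    → {in(p3,t3), pkg_at(p5,hub), truck_at(t3,whs1)}

== RESULT ==
["in(p3,t3)", "pkg_at(p5,hub)", "truck_at(t3,whs1)"]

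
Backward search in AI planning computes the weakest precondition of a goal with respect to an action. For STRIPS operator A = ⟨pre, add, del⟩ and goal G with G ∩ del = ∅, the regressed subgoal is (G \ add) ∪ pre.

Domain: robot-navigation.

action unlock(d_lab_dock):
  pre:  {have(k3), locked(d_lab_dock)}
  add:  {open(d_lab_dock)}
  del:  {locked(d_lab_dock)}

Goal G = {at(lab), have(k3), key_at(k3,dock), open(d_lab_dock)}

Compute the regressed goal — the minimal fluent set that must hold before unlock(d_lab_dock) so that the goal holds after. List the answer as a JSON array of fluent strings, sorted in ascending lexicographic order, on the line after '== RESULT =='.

Regress:
  G ∩ del = {}  (empty — regression defined)
  G \ add = {at(lab), have(k3), key_at(k3,dock), open(d_lab_dock)} \ {open(d_lab_dock)} = {at(lab), have(k3), key_at(k3,dock)}
  ∪ pre   = {at(lab), have(k3), key_at(k3,dock)} ∪ {have(k3), locked(d_lab_dock)}
          = {at(lab), have(k3), key_at(k3,dock), locked(d_lab_dock)}

== RESULT ==
["at(lab)", "have(k3)", "key_at(k3,dock)", "locked(d_lab_dock)"]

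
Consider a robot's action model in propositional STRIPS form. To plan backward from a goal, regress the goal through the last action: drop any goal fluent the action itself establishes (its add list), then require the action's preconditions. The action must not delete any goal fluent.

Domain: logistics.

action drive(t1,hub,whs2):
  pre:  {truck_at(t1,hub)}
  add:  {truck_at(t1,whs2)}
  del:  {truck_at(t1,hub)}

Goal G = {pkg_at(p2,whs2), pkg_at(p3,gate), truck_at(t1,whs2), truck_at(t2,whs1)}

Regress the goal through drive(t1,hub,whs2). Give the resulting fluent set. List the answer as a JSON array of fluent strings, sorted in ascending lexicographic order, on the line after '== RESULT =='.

Compute (G \ add) ∪ pre:
  G ∩ del = {}  (empty — regression defined)
  G \ add = {pkg_at(p2,whs2), pkg_at(p3,gate), truck_at(t1,whs2), truck_at(t2,whs1)} \ {truck_at(t1,whs2)} = {pkg_at(p2,whs2), pkg_at(p3,gate), truck_at(t2,whs1)}
  ∪ pre   = {pkg_at(p2,whs2), pkg_at(p3,gate), truck_at(t2,whs1)} ∪ {truck_at(t1,hub)}
          = {pkg_at(p2,whs2), pkg_at(p3,gate), truck_at(t1,hub), truck_at(t2,whs1)}

== RESULT ==
["pkg_at(p2,whs2)", "pkg_at(p3,gate)", "truck_at(t1,hub)", "truck_at(t2,whs1)"]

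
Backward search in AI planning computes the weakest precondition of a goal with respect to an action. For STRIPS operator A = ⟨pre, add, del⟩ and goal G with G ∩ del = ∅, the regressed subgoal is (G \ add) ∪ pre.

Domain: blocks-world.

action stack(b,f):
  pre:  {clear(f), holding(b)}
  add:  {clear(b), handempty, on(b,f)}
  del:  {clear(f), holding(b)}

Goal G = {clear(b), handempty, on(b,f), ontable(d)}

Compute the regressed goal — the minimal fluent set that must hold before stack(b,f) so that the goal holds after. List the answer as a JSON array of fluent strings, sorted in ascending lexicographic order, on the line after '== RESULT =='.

Regress:
  G ∩ del = {}  (empty — regression defined)
  G \ add = {clear(b), handempty, on(b,f), ontable(d)} \ {clear(b), handempty, on(b,f)} = {ontable(d)}
  ∪ pre   = {ontable(d)} ∪ {clear(f), holding(b)}
          = {clear(f), holding(b), ontable(d)}

== RESULT ==
["clear(f)", "holding(b)", "ontable(d)"]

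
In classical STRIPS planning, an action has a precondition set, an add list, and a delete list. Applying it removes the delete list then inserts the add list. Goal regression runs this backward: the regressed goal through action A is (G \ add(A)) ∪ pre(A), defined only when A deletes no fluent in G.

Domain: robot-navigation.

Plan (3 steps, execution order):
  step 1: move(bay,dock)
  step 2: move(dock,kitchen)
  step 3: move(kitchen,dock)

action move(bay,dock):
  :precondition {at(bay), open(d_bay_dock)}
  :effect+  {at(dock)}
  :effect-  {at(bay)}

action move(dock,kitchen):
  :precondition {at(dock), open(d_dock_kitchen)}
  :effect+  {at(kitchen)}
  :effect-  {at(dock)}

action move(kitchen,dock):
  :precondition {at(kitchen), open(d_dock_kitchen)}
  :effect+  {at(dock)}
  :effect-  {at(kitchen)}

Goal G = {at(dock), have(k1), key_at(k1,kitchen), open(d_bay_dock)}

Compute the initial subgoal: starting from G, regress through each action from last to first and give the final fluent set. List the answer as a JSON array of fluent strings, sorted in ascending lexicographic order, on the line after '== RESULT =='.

Work backward from the goal:
  through step 3 (move(kitchen,dock)): drop {at(dock)}, keep {have(k1), key_at(k1,kitchen), open(d_bay_dock)}, require {at(kitchen), open(d_dock_kitchen)}
    → {at(kitchen), have(k1), key_at(k1,kitchen), open(d_bay_dock), open(d_dock_kitchen)}
  through step 2 (move(dock,kitchen)): drop {at(kitchen)}, keep {have(k1), key_at(k1,kitchen), open(d_bay_dock), open(d_dock_kitchen)}, require {at(dock), open(d_dock_kitchen)}
    → {at(dock), have(k1), key_at(k1,kitchen), open(d_bay_dock), open(d_dock_kitchen)}
  through step 1 (move(bay,dock)): drop {at(dock)}, keep {have(k1), key_at(k1,kitchen), open(d_bay_dock), open(d_dock_kitchen)}, require {at(bay), open(d_bay_dock)}
    → {at(bay), have(k1), key_at(k1,kitchen), open(d_bay_dock), open(d_dock_kitchen)}

== RESULT ==
["at(bay)", "have(k1)", "key_at(k1,kitchen)", "open(d_bay_dock)", "open(d_dock_kitchen)"]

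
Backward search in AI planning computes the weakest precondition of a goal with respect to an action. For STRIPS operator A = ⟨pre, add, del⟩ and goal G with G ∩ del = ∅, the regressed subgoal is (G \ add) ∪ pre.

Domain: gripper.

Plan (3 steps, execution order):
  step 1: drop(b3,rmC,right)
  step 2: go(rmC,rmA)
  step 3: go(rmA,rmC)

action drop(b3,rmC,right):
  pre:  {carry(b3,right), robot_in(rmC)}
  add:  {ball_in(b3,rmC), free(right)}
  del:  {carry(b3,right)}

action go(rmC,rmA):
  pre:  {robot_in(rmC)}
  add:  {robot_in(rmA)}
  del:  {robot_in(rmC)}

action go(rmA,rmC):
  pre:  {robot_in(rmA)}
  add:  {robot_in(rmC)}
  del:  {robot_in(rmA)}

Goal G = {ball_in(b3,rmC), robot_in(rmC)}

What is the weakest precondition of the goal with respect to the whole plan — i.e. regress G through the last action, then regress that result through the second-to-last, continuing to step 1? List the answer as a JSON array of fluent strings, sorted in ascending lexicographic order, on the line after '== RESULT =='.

Regress step by step:
  through step 3 (go(rmA,rmC)): drop {robot_in(rmC)}, keep {ball_in(b3,rmC)}, require {robot_in(rmA)}
    → {ball_in(b3,rmC), robot_in(rmA)}
  through step 2 (go(rmC,rmA)): drop {robot_in(rmA)}, keep {ball_in(b3,rmC)}, require {robot_in(rmC)}
    → {ball_in(b3,rmC), robot_in(rmC)}
  through step 1 (drop(b3,rmC,right)): drop {ball_in(b3,rmC)}, keep {robot_in(rmC)}, require {carry(b3,right), robot_in(rmC)}
    → {carry(b3,right), robot_in(rmC)}

== RESULT ==
["carry(b3,right)", "robot_in(rmC)"]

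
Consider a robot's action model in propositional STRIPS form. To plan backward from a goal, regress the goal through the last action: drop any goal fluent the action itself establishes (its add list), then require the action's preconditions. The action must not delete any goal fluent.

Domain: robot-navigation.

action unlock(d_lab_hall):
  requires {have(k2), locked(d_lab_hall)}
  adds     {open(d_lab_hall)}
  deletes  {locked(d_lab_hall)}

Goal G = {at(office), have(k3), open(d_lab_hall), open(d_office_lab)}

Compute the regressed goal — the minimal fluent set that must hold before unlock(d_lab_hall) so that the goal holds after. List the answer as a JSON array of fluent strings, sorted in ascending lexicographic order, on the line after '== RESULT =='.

Regress:
  G ∩ del = {}  (empty — regression defined)
  G \ add = {at(office), have(k3), open(d_lab_hall), open(d_office_lab)} \ {open(d_lab_hall)} = {at(office), have(k3), open(d_office_lab)}
  ∪ pre   = {at(office), have(k3), open(d_office_lab)} ∪ {have(k2), locked(d_lab_hall)}
          = {at(office), have(k2), have(k3), locked(d_lab_hall), open(d_office_lab)}

== RESULT ==
["at(office)", "have(k2)", "have(k3)", "locked(d_lab_hall)", "open(d_office_lab)"]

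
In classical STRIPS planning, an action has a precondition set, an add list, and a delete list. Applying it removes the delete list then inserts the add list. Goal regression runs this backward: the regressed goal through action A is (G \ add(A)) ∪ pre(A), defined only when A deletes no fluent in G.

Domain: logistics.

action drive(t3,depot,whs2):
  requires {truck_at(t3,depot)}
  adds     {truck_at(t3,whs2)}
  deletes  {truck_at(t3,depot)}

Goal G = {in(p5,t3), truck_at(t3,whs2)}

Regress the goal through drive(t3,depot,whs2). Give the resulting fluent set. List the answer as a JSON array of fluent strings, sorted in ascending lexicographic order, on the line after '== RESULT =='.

Regress:
  G ∩ del = {}  (empty — regression defined)
  G \ add = {in(p5,t3), truck_at(t3,whs2)} \ {truck_at(t3,whs2)} = {in(p5,t3)}
  ∪ pre   = {in(p5,t3)} ∪ {truck_at(t3,depot)}
          = {in(p5,t3), truck_at(t3,depot)}

== RESULT ==
["in(p5,t3)", "truck_at(t3,depot)"]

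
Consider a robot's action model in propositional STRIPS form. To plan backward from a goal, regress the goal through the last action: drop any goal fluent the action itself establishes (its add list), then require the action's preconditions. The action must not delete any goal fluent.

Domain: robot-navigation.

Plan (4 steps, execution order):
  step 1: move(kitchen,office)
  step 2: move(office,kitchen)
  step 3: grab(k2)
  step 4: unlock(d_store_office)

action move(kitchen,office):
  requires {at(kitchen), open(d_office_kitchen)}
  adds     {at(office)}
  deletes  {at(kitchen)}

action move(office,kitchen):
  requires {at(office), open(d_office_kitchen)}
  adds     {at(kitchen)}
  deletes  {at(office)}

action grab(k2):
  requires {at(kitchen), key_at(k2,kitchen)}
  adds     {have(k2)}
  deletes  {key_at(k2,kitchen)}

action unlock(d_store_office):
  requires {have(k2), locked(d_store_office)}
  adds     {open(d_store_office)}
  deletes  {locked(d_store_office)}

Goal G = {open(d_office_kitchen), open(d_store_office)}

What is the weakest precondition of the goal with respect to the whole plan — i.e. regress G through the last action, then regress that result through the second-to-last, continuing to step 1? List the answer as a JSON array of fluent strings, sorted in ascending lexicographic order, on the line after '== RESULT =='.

Regress step by step:
  through step 4 (unlock(d_store_office)): drop {open(d_store_office)}, keep {open(d_office_kitchen)}, require {have(k2), locked(d_store_office)}
    → {have(k2), locked(d_store_office), open(d_office_kitchen)}
  through step 3 (grab(k2)): drop {have(k2)}, keep {locked(d_store_office), open(d_office_kitchen)}, require {at(kitchen), key_at(k2,kitchen)}
    → {at(kitchen), key_at(k2,kitchen), locked(d_store_office), open(d_office_kitchen)}
  through step 2 (move(office,kitchen)): drop {at(kitchen)}, keep {key_at(k2,kitchen), locked(d_store_office), open(d_office_kitchen)}, require {at(office), open(d_office_kitchen)}
    → {at(office), key_at(k2,kitchen), locked(d_store_office), open(d_office_kitchen)}
  through step 1 (move(kitchen,office)): drop {at(office)}, keep {key_at(k2,kitchen), locked(d_store_office), open(d_office_kitchen)}, require {at(kitchen), open(d_office_kitchen)}
    → {at(kitchen), key_at(k2,kitchen), locked(d_store_office), open(d_office_kitchen)}

== RESULT ==
["at(kitchen)", "key_at(k2,kitchen)", "locked(d_store_office)", "open(d_office_kitchen)"]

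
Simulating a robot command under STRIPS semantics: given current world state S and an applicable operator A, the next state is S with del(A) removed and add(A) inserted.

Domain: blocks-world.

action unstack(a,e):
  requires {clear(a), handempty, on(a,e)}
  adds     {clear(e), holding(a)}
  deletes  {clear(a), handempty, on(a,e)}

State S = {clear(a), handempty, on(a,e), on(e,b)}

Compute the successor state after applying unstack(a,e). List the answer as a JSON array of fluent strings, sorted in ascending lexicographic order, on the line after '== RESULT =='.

Progress:
  pre ⊆ S: {clear(a), handempty, on(a,e)} ⊆ S  — applicable
  S \ del = {on(e,b)}
  ∪ add   = {clear(e), holding(a), on(e,b)}

== RESULT ==
["clear(e)", "holding(a)", "on(e,b)"]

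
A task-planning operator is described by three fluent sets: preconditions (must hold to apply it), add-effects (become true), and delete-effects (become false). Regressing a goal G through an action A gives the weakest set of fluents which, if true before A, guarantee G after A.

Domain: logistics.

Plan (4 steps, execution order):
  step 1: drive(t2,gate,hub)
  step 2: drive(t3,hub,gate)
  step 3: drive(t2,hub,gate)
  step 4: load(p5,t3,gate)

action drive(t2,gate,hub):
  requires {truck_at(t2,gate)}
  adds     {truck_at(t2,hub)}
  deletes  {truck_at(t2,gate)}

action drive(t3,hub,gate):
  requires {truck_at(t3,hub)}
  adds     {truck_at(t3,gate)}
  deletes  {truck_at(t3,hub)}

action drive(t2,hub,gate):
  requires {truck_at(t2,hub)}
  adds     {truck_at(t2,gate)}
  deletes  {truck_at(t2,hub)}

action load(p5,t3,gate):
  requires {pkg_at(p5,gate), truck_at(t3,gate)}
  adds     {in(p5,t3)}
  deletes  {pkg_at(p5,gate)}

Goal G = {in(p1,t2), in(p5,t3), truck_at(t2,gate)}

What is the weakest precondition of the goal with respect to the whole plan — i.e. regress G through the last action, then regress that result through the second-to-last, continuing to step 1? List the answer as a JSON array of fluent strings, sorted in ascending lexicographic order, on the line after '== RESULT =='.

Work backward from the goal:
  through step 4 (load(p5,t3,gate)): drop {in(p5,t3)}, keep {in(p1,t2), truck_at(t2,gate)}, require {pkg_at(p5,gate), truck_at(t3,gate)}
    → {in(p1,t2), pkg_at(p5,gate), truck_at(t2,gate), truck_at(t3,gate)}
  through step 3 (drive(t2,hub,gate)): drop {truck_at(t2,gate)}, keep {in(p1,t2), pkg_at(p5,gate), truck_at(t3,gate)}, require {truck_at(t2,hub)}
    → {in(p1,t2), pkg_at(p5,gate), truck_at(t2,hub), truck_at(t3,gate)}
  through step 2 (drive(t3,hub,gate)): drop {truck_at(t3,gate)}, keep {in(p1,t2), pkg_at(p5,gate), truck_at(t2,hub)}, require {truck_at(t3,hub)}
    → {in(p1,t2), pkg_at(p5,gate), truck_at(t2,hub), truck_at(t3,hub)}
  through step 1 (drive(t2,gate,hub)): drop {truck_at(t2,hub)}, keep {in(p1,t2), pkg_at(p5,gate), truck_at(t3,hub)}, require {truck_at(t2,gate)}
    → {in(p1,t2), pkg_at(p5,gate), truck_at(t2,gate), truck_at(t3,hub)}

== RESULT ==
["in(p1,t2)", "pkg_at(p5,gate)", "truck_at(t2,gate)", "truck_at(t3,hub)"]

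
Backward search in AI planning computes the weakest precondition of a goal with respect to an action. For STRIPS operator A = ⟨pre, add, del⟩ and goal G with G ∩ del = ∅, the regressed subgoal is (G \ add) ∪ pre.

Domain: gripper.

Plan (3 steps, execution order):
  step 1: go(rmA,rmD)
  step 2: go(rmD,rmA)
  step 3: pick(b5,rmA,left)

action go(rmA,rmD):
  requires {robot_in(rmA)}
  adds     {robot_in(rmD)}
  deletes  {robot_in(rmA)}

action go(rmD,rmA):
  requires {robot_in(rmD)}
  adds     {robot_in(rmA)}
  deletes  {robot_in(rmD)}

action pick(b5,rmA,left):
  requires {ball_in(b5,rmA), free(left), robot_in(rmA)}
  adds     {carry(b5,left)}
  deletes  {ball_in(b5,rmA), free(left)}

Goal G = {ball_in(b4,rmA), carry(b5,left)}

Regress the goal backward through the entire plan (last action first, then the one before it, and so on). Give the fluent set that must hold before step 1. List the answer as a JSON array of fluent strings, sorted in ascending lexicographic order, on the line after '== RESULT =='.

Work backward from the goal:
  through step 3 (pick(b5,rmA,left)): drop {carry(b5,left)}, keep {ball_in(b4,rmA)}, require {ball_in(b5,rmA), free(left), robot_in(rmA)}
    → {ball_in(b4,rmA), ball_in(b5,rmA), free(left), robot_in(rmA)}
  through step 2 (go(rmD,rmA)): drop {robot_in(rmA)}, keep {ball_in(b4,rmA), ball_in(b5,rmA), free(left)}, require {robot_in(rmD)}
    → {ball_in(b4,rmA), ball_in(b5,rmA), free(left), robot_in(rmD)}
  through step 1 (go(rmA,rmD)): drop {robot_in(rmD)}, keep {ball_in(b4,rmA), ball_in(b5,rmA), free(left)}, require {robot_in(rmA)}
    → {ball_in(b4,rmA), ball_in(b5,rmA), free(left), robot_in(rmA)}

== RESULT ==
["ball_in(b4,rmA)", "ball_in(b5,rmA)", "free(left)", "robot_in(rmA)"]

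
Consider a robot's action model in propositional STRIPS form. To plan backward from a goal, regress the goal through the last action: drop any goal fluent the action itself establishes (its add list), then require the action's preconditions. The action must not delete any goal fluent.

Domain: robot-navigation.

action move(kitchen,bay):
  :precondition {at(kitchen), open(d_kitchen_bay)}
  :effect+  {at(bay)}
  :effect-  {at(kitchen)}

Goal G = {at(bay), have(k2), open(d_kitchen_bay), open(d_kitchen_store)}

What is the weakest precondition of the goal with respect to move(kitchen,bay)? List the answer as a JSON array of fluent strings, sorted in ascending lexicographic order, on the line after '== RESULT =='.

Compute (G \ add) ∪ pre:
  G ∩ del = {}  (empty — regression defined)
  G \ add = {at(bay), have(k2), open(d_kitchen_bay), open(d_kitchen_store)} \ {at(bay)} = {have(k2), open(d_kitchen_bay), open(d_kitchen_store)}
  ∪ pre   = {have(k2), open(d_kitchen_bay), open(d_kitchen_store)} ∪ {at(kitchen), open(d_kitchen_bay)}
          = {at(kitchen), have(k2), open(d_kitchen_bay), open(d_kitchen_store)}

== RESULT ==
["at(kitchen)", "have(k2)", "open(d_kitchen_bay)", "open(d_kitchen_store)"]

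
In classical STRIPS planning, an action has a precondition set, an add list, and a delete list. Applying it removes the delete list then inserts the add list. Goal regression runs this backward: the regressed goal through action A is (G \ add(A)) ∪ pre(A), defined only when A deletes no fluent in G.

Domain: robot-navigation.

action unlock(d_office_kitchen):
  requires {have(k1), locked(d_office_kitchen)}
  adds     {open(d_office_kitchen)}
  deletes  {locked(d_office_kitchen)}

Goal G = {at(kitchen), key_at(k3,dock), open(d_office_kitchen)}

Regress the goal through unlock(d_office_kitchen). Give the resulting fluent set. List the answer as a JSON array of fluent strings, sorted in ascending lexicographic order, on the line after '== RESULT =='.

Regress:
  G ∩ del = {}  (empty — regression defined)
  G \ add = {at(kitchen), key_at(k3,dock), open(d_office_kitchen)} \ {open(d_office_kitchen)} = {at(kitchen), key_at(k3,dock)}
  ∪ pre   = {at(kitchen), key_at(k3,dock)} ∪ {have(k1), locked(d_office_kitchen)}
          = {at(kitchen), have(k1), key_at(k3,dock), locked(d_office_kitchen)}

== RESULT ==
["at(kitchen)", "have(k1)", "key_at(k3,dock)", "locked(d_office_kitchen)"]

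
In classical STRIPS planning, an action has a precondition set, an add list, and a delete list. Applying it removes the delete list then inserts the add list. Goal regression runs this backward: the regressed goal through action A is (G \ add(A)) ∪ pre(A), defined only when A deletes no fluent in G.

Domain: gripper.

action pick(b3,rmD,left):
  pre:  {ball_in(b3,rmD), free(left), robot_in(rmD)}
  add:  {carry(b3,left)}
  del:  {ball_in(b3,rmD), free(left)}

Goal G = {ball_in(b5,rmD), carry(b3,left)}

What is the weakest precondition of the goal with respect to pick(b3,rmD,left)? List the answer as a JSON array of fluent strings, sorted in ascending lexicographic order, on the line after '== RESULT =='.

Regress:
  G ∩ del = {}  (empty — regression defined)
  G \ add = {ball_in(b5,rmD), carry(b3,left)} \ {carry(b3,left)} = {ball_in(b5,rmD)}
  ∪ pre   = {ball_in(b5,rmD)} ∪ {ball_in(b3,rmD), free(left), robot_in(rmD)}
          = {ball_in(b3,rmD), ball_in(b5,rmD), free(left), robot_in(rmD)}

== RESULT ==
["ball_in(b3,rmD)", "ball_in(b5,rmD)", "free(left)", "robot_in(rmD)"]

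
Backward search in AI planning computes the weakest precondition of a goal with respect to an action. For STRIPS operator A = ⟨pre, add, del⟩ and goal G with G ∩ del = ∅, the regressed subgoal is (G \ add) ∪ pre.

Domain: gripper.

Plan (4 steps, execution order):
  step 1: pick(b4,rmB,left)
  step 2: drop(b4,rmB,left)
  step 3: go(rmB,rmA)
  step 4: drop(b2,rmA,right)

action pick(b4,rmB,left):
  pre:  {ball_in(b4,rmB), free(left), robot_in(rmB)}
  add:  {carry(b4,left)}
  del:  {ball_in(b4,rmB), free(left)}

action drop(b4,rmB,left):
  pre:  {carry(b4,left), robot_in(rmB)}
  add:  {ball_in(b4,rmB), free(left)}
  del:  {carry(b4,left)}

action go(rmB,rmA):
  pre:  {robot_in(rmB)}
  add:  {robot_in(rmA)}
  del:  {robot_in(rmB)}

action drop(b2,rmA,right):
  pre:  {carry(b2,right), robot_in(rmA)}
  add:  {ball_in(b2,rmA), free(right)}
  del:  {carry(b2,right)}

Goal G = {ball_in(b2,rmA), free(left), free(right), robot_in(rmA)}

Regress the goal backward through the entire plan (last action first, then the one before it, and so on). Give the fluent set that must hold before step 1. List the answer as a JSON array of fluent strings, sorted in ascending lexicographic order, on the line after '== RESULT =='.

Regress step by step:
  through step 4 (drop(b2,rmA,right)): drop {ball_in(b2,rmA), free(right)}, keep {free(left), robot_in(rmA)}, require {carry(b2,right), robot_in(rmA)}
    → {carry(b2,right), free(left), robot_in(rmA)}
  through step 3 (go(rmB,rmA)): drop {robot_in(rmA)}, keep {carry(b2,right), free(left)}, require {robot_in(rmB)}
    → {carry(b2,right), free(left), robot_in(rmB)}
  through step 2 (drop(b4,rmB,left)): drop {free(left)}, keep {carry(b2,right), robot_in(rmB)}, require {carry(b4,left), robot_in(rmB)}
    → {carry(b2,right), carry(b4,left), robot_in(rmB)}
  through step 1 (pick(b4,rmB,left)): drop {carry(b4,left)}, keep {carry(b2,right), robot_in(rmB)}, require {ball_in(b4,rmB), free(left), robot_in(rmB)}
    → {ball_in(b4,rmB), carry(b2,right), free(left), robot_in(rmB)}

== RESULT ==
["ball_in(b4,rmB)", "carry(b2,right)", "free(left)", "robot_in(rmB)"]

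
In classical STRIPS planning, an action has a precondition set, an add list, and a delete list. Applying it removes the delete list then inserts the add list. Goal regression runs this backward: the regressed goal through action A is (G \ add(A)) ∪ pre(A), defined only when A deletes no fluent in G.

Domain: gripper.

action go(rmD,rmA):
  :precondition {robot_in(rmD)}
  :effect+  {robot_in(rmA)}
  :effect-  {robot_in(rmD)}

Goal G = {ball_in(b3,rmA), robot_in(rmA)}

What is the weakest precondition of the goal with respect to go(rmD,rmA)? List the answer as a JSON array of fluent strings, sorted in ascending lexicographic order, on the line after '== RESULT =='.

Regress:
  G ∩ del = {}  (empty — regression defined)
  G \ add = {ball_in(b3,rmA), robot_in(rmA)} \ {robot_in(rmA)} = {ball_in(b3,rmA)}
  ∪ pre   = {ball_in(b3,rmA)} ∪ {robot_in(rmD)}
          = {ball_in(b3,rmA), robot_in(rmD)}

== RESULT ==
["ball_in(b3,rmA)", "robot_in(rmD)"]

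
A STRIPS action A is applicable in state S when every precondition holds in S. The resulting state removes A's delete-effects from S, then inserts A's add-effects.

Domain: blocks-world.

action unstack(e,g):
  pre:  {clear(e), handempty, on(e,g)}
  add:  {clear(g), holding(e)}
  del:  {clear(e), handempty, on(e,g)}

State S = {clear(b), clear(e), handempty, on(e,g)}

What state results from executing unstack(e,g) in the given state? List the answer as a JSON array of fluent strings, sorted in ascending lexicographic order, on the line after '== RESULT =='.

Compute (S \ del) ∪ add:
  pre ⊆ S: {clear(e), handempty, on(e,g)} ⊆ S  — applicable
  S \ del = {clear(b)}
  ∪ add   = {clear(b), clear(g), holding(e)}

== RESULT ==
["clear(b)", "clear(g)", "holding(e)"]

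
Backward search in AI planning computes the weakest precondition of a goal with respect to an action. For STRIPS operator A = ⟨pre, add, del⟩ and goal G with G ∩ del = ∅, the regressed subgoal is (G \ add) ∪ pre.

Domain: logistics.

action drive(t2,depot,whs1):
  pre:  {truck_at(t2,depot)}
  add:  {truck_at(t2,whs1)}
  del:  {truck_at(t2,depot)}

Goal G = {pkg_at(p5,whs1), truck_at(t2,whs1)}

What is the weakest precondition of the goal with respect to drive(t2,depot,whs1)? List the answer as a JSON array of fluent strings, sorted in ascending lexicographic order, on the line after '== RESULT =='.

Regress:
  G ∩ del = {}  (empty — regression defined)
  G \ add = {pkg_at(p5,whs1), truck_at(t2,whs1)} \ {truck_at(t2,whs1)} = {pkg_at(p5,whs1)}
  ∪ pre   = {pkg_at(p5,whs1)} ∪ {truck_at(t2,depot)}
          = {pkg_at(p5,whs1), truck_at(t2,depot)}

== RESULT ==
["pkg_at(p5,whs1)", "truck_at(t2,depot)"]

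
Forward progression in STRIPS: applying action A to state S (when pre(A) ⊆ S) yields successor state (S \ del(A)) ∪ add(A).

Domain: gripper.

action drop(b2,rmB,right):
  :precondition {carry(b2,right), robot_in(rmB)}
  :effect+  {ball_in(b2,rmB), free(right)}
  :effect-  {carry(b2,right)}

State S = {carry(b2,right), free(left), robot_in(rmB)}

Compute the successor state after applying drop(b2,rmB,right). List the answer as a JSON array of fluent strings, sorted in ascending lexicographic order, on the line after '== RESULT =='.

Progress:
  pre ⊆ S: {carry(b2,right), robot_in(rmB)} ⊆ S  — applicable
  S \ del = {free(left), robot_in(rmB)}
  ∪ add   = {ball_in(b2,rmB), free(left), free(right), robot_in(rmB)}

== RESULT ==
["ball_in(b2,rmB)", "free(left)", "free(right)", "robot_in(rmB)"]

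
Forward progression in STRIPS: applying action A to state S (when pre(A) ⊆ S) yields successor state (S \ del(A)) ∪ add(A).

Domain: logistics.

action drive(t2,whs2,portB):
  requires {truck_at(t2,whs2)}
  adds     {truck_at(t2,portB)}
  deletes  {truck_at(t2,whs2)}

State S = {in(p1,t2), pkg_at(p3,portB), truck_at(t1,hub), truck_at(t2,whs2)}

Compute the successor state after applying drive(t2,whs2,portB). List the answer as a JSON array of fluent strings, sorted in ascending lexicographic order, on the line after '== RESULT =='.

Compute (S \ del) ∪ add:
  pre ⊆ S: {truck_at(t2,whs2)} ⊆ S  — applicable
  S \ del = {in(p1,t2), pkg_at(p3,portB), truck_at(t1,hub)}
  ∪ add   = {in(p1,t2), pkg_at(p3,portB), truck_at(t1,hub), truck_at(t2,portB)}

== RESULT ==
["in(p1,t2)", "pkg_at(p3,portB)", "truck_at(t1,hub)", "truck_at(t2,portB)"]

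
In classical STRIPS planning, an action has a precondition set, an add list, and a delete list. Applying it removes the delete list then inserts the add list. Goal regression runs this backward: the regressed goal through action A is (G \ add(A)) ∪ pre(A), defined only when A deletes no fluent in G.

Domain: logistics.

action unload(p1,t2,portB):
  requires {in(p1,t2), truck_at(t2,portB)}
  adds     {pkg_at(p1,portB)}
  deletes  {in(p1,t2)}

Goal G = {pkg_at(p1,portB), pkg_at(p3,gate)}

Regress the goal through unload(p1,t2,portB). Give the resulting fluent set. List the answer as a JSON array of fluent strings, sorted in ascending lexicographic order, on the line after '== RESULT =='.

Compute (G \ add) ∪ pre:
  G ∩ del = {}  (empty — regression defined)
  G \ add = {pkg_at(p1,portB), pkg_at(p3,gate)} \ {pkg_at(p1,portB)} = {pkg_at(p3,gate)}
  ∪ pre   = {pkg_at(p3,gate)} ∪ {in(p1,t2), truck_at(t2,portB)}
          = {in(p1,t2), pkg_at(p3,gate), truck_at(t2,portB)}

== RESULT ==
["in(p1,t2)", "pkg_at(p3,gate)", "truck_at(t2,portB)"]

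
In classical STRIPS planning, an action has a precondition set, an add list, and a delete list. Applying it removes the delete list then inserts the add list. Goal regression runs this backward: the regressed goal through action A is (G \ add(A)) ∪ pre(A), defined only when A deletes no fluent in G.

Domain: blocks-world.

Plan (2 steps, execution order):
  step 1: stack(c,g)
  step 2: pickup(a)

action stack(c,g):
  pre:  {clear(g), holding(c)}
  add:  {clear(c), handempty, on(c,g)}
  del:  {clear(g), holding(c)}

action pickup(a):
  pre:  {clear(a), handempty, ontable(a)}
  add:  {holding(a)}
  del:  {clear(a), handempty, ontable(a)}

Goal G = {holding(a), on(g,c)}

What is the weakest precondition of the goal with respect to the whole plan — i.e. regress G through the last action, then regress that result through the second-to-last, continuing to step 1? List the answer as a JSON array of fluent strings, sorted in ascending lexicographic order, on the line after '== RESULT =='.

Work backward from the goal:
  through step 2 (pickup(a)): drop {holding(a)}, keep {on(g,c)}, require {clear(a), handempty, ontable(a)}
    → {clear(a), handempty, on(g,c), ontable(a)}
  through step 1 (stack(c,g)): drop {handempty}, keep {clear(a), on(g,c), ontable(a)}, require {clear(g), holding(c)}
    → {clear(a), clear(g), holding(c), on(g,c), ontable(a)}

== RESULT ==
["clear(a)", "clear(g)", "holding(c)", "on(g,c)", "ontable(a)"]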